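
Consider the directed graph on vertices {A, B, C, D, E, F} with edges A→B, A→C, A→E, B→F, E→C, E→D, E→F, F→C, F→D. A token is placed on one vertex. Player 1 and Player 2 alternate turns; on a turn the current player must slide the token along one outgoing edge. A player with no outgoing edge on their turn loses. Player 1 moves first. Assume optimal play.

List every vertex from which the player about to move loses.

Use the standard recursion: the mover loses at a terminal position; elsewhere, the mover wins exactly when some move hands the opponent an L position.
Every edge goes from a vertex to one that appears earlier in the order C, D, F, B, E, A, so processing vertices in that order labels each vertex after all of its successors.
C: no outgoing edge → L
D: no outgoing edge → L
F: W (go to D, an L position)
B: L (sole option F(W) is W)
E: W (go to D, an L position)
A: W (go to B, an L position)
The losing starting vertices are exactly the entries labelled L in this table (3 of them).

B, C, D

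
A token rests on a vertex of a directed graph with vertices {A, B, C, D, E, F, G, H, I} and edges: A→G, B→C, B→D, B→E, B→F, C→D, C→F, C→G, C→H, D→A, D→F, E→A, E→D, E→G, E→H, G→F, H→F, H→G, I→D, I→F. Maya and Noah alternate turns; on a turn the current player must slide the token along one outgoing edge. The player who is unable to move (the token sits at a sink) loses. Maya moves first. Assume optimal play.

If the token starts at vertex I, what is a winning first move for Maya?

Label each position W (a win for the player to move) or L (a loss). A position with no legal move is L; any other position is W exactly when some move reaches an L, and L when every move reaches a W.
Every edge goes from a vertex to one that appears earlier in the order F, G, A, D, H, E, I, C, B, so processing vertices in that order labels each vertex after all of its successors.
F: no outgoing edge → L
G: W (go to F, an L position)
A: L (sole option G(W) is W)
D: W (go to A, an L position)
H: W (go to F, an L position)
E: W (go to A, an L position)
I: W (go to F, an L position)
C: W (go to F, an L position)
B: W (go to F, an L position)
From I, the L positions reachable in one move are: F.

Move to F.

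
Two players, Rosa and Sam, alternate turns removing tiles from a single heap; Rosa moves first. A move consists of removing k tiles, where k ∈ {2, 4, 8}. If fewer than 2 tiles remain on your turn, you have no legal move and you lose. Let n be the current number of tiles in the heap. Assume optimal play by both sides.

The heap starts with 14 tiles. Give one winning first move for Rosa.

Classify positions by backward induction: terminal positions (no move available) are L. From any other position, the mover wins iff some move reaches an L.
n=0: no move → L
n=1: no move → L
n=2: can move to 0, which is L ⇒ W
n=3: can move to 1, which is L ⇒ W
n=4: can move to 0, which is L ⇒ W
n=5: can move to 1, which is L ⇒ W
n=6: moves to 4(W), 2(W); every one is W ⇒ L
n=7: moves to 5(W), 3(W); every one is W ⇒ L
n=8: can move to 6, which is L ⇒ W
n=9: can move to 7, which is L ⇒ W
n=10: can move to 6, which is L ⇒ W
n=11: can move to 7, which is L ⇒ W
n=12: moves to 10(W), 8(W), 4(W); every one is W ⇒ L
n=13: moves to 11(W), 9(W), 5(W); every one is W ⇒ L
n=14: can move to 12, which is L ⇒ W
From 14, the L positions reachable in one move are: 12, 6. Any move reaching one of these is winning.

Remove 2, leaving 12.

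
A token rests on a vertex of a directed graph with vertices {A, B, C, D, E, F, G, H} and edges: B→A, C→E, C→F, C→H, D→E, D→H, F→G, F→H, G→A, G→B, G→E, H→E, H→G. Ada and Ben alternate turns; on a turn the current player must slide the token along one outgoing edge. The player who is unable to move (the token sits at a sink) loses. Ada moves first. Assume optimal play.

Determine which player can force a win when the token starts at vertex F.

Ben wins.

Label each position W (a win for the player to move) or L (a loss). A position with no legal move is L; any other position is W exactly when some move reaches an L, and L when every move reaches a W.
Every edge goes from a vertex to one that appears earlier in the order E, A, B, G, H, F, C, D, so processing vertices in that order labels each vertex after all of its successors.
E: no outgoing edge → L
A: no outgoing edge → L
B: can move to A, which is L ⇒ W
G: can move to A, which is L ⇒ W
H: can move to E, which is L ⇒ W
F: moves to H(W), G(W); every one is W ⇒ L
C: can move to F, which is L ⇒ W
D: can move to E, which is L ⇒ W
Every move from F reaches a W position, so the mover loses.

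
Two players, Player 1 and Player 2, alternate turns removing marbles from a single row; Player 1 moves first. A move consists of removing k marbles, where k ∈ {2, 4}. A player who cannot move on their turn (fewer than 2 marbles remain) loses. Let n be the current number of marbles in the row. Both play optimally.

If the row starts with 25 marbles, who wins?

Positions with no move are L. A position that does have a move is losing for the player to move precisely when every available move leads to a winning position for the opponent. Fill in the labels:
n=0: no move → L
n=1: no move → L
n=2: can move to 0, which is L ⇒ W
n=3: can move to 1, which is L ⇒ W
n=4: can move to 0, which is L ⇒ W
n=5: can move to 1, which is L ⇒ W
n=6: moves to 4(W), 2(W); every one is W ⇒ L
n=7: moves to 5(W), 3(W); every one is W ⇒ L
n=8: can move to 6, which is L ⇒ W
n=9: can move to 7, which is L ⇒ W
n=10: can move to 6, which is L ⇒ W
n=11: can move to 7, which is L ⇒ W
n=12: moves to 10(W), 8(W); every one is W ⇒ L
n=13: moves to 11(W), 9(W); every one is W ⇒ L
n=14: can move to 12, which is L ⇒ W
n=15: can move to 13, which is L ⇒ W
n=16: can move to 12, which is L ⇒ W
n=17: can move to 13, which is L ⇒ W
n=18: moves to 16(W), 14(W); every one is W ⇒ L
n=19: moves to 17(W), 15(W); every one is W ⇒ L
n=20: can move to 18, which is L ⇒ W
n=21: can move to 19, which is L ⇒ W
n=22: can move to 18, which is L ⇒ W
n=23: can move to 19, which is L ⇒ W
n=24: moves to 22(W), 20(W); every one is W ⇒ L
n=25: moves to 23(W), 21(W); every one is W ⇒ L
Every move from 25 reaches a W position, so the mover loses.

Player 2 wins.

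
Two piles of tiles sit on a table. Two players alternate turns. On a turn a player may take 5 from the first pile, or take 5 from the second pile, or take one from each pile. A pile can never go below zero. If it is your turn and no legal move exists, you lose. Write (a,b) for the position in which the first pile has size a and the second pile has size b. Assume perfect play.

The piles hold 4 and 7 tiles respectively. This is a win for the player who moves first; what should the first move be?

Compute win/loss labels from the base case upward. A position with no move is L. Any other position is W if it can reach an L in one move, else L.
No move ever increases a pile, so every position that can arise here has a ≤ 4 and b ≤ 7; it is enough to label the cells with 0 ≤ a ≤ 4 and 0 ≤ b ≤ 7.
Every move lowers a or b (never raises either), so fill the grid row by row in increasing a, and left to right within a row: each cell's successors are then already labelled.
      b=0  b=1  b=2  b=3  b=4  b=5  b=6  b=7
a=0:    L    L    L    L    L    W    W    W
a=1:    L    W    W    W    W    W    L    L
a=2:    L    W    L    L    L    W    L    W
a=3:    L    W    L    W    W    W    L    W
a=4:    L    W    L    W    L    W    L    W
Cells with no legal move (terminal, hence L): (0,0), (0,1), (0,2), (0,3), (0,4), (1,0), (2,0), (3,0), (4,0).
The remaining L cells, each justified by listing all of its moves:
(1,6): →(1,1)(W), (0,5)(W) — all W, so L
(1,7): →(1,2)(W), (0,6)(W) — all W, so L
(2,2): →(1,1)(W) only, which is W, so L
(2,3): →(1,2)(W) only, which is W, so L
(2,4): →(1,3)(W) only, which is W, so L
(2,6): →(2,1)(W), (1,5)(W) — all W, so L
(3,2): →(2,1)(W) only, which is W, so L
(3,6): →(3,1)(W), (2,5)(W) — all W, so L
(4,2): →(3,1)(W) only, which is W, so L
(4,4): →(3,3)(W) only, which is W, so L
(4,6): →(4,1)(W), (3,5)(W) — all W, so L
Every other cell has at least one move into one of the L cells above, so it is W.
From (4,7), the L positions reachable in one move are: (4,2), (3,6). Any move reaching one of these is winning.

Move to (4,2).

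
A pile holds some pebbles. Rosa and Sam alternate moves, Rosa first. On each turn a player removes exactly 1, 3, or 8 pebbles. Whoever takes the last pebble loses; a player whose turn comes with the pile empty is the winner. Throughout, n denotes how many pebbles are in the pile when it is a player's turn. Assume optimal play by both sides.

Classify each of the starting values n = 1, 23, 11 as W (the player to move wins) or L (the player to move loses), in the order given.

1: L, 23: L, 11: W

Classify positions by backward induction: terminal positions (no move available) are W. From any other position, the mover wins iff some move reaches an L.
n=0: no move; the opponent has just taken the last pebble and therefore loses → W
n=1: only reaches 0(W), which is W → L
n=2: reaches L-position 1 → W
n=3: only reaches 2(W), 0(W), all W → L
n=4: reaches L-position 3 → W
n=5: only reaches 4(W), 2(W), all W → L
n=6: reaches L-position 5 → W
n=7: only reaches 6(W), 4(W), all W → L
n=8: reaches L-position 7 → W
n=9: reaches L-position 1 → W
n=10: reaches L-position 7 → W
n=11: reaches L-position 3 → W
n=12: only reaches 11(W), 9(W), 4(W), all W → L
n=13: reaches L-position 12 → W
n=14: only reaches 13(W), 11(W), 6(W), all W → L
n=15: reaches L-position 14 → W
n=16: only reaches 15(W), 13(W), 8(W), all W → L
n=17: reaches L-position 16 → W
n=18: only reaches 17(W), 15(W), 10(W), all W → L
n=19: reaches L-position 18 → W
n=20: reaches L-position 12 → W
n=21: reaches L-position 18 → W
n=22: reaches L-position 14 → W
n=23: only reaches 22(W), 20(W), 15(W), all W → L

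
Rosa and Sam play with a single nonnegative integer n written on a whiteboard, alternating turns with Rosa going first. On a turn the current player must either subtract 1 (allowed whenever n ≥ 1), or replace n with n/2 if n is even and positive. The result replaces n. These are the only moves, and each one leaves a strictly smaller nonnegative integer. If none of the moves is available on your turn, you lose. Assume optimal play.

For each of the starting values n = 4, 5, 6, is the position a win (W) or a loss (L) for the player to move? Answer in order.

Build the W/L table. Terminal = L. A non-terminal position is W if it has a move to some L; otherwise it is L.
n=0: no move → L
n=1: →0(L), so W
n=2: →1(W) only, which is W, so L
n=3: →2(L), so W
n=4: →2(L), so W
n=5: →4(W) only, which is W, so L
n=6: →5(L), so W

4: W, 5: L, 6: W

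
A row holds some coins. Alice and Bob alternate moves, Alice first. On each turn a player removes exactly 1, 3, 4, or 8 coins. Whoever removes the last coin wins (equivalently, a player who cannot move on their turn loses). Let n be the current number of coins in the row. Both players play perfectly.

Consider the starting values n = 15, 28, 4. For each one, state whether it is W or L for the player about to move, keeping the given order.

15: W, 28: L, 4: W

Classify positions by backward induction: terminal positions (no move available) are L. From any other position, the mover wins iff some move reaches an L.
n=0: no move → L
n=1: →0(L), so W
n=2: →1(W) only, which is W, so L
n=3: →2(L), so W
n=4: →0(L), so W
n=5: →2(L), so W
n=6: →2(L), so W
n=7: →6(W), 4(W), 3(W) — all W, so L
n=8: →7(L), so W
n=9: →8(W), 6(W), 5(W), 1(W) — all W, so L
n=10: →9(L), so W
n=11: →7(L), so W
n=12: →9(L), so W
n=13: →9(L), so W
n=14: →13(W), 11(W), 10(W), 6(W) — all W, so L
n=15: →14(L), so W
n=16: →15(W), 13(W), 12(W), 8(W) — all W, so L
n=17: →16(L), so W
n=18: →14(L), so W
n=19: →16(L), so W
n=20: →16(L), so W
n=21: →20(W), 18(W), 17(W), 13(W) — all W, so L
n=22: →21(L), so W
n=23: →22(W), 20(W), 19(W), 15(W) — all W, so L
n=24: →23(L), so W
n=25: →21(L), so W
n=26: →23(L), so W
n=27: →23(L), so W
n=28: →27(W), 25(W), 24(W), 20(W) — all W, so L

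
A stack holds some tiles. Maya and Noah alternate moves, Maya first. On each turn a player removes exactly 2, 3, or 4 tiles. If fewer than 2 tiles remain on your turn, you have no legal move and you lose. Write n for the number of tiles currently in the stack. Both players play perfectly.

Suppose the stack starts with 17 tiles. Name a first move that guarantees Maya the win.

Remove 4, leaving 13.

Use the standard recursion: the mover loses at a terminal position; elsewhere, the mover wins exactly when some move hands the opponent an L position.
n=0: no move → L
n=1: no move → L
n=2: reaches L-position 0 → W
n=3: reaches L-position 1 → W
n=4: reaches L-position 1 → W
n=5: reaches L-position 1 → W
n=6: only reaches 4(W), 3(W), 2(W), all W → L
n=7: only reaches 5(W), 4(W), 3(W), all W → L
n=8: reaches L-position 6 → W
n=9: reaches L-position 7 → W
n=10: reaches L-position 7 → W
n=11: reaches L-position 7 → W
n=12: only reaches 10(W), 9(W), 8(W), all W → L
n=13: only reaches 11(W), 10(W), 9(W), all W → L
n=14: reaches L-position 12 → W
n=15: reaches L-position 13 → W
n=16: reaches L-position 13 → W
n=17: reaches L-position 13 → W
From 17, the L positions reachable in one move are: 13.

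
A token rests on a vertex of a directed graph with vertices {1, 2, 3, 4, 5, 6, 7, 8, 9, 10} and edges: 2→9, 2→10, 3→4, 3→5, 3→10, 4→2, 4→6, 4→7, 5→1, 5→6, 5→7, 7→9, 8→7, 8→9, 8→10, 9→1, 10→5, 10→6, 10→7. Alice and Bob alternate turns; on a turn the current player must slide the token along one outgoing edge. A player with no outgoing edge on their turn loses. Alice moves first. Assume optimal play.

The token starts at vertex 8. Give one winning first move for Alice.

Classify positions by backward induction: terminal positions (no move available) are L. From any other position, the mover wins iff some move reaches an L.
Every edge goes from a vertex to one that appears earlier in the order 1, 6, 9, 7, 5, 10, 2, 4, 8, 3, so processing vertices in that order labels each vertex after all of its successors.
1: no outgoing edge → L
6: no outgoing edge → L
9: W (go to 1, an L position)
7: L (sole option 9(W) is W)
5: W (go to 7, an L position)
10: W (go to 7, an L position)
2: L (options 10(W), 9(W) are all W)
4: W (go to 2, an L position)
8: W (go to 7, an L position)
3: L (options 4(W), 10(W), 5(W) are all W)
From 8, the L positions reachable in one move are: 7.

Move to 7.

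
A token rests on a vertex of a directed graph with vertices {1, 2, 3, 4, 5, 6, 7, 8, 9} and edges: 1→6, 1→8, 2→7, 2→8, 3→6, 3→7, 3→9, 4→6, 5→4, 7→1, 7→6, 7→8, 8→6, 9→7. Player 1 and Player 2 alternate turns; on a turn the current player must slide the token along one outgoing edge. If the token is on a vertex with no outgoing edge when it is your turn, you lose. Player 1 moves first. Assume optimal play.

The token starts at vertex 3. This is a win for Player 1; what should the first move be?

Positions with no move are L. A position that does have a move is losing for the player to move precisely when every available move leads to a winning position for the opponent. Fill in the labels:
Every edge goes from a vertex to one that appears earlier in the order 6, 8, 1, 4, 5, 7, 9, 3, 2, so processing vertices in that order labels each vertex after all of its successors.
6: no outgoing edge → L
8: reaches L-position 6 → W
1: reaches L-position 6 → W
4: reaches L-position 6 → W
5: only reaches 4(W), which is W → L
7: reaches L-position 6 → W
9: only reaches 7(W), which is W → L
3: reaches L-position 9 → W
2: only reaches 7(W), 8(W), all W → L
From 3, the L positions reachable in one move are: 9, 6. Any move reaching one of these is winning.

Move to 9.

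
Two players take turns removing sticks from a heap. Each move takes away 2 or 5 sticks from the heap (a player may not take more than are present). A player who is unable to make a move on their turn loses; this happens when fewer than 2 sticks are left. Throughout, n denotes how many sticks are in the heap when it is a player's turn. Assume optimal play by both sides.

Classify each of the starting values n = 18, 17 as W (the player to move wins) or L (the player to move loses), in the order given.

Use the standard recursion: the mover loses at a terminal position; elsewhere, the mover wins exactly when some move hands the opponent an L position.
n=0: no move → L
n=1: no move → L
n=2: can move to 0, which is L ⇒ W
n=3: can move to 1, which is L ⇒ W
n=4: the only move is to 2(W), a W ⇒ L
n=5: can move to 0, which is L ⇒ W
n=6: can move to 4, which is L ⇒ W
n=7: moves to 5(W), 2(W); every one is W ⇒ L
n=8: moves to 6(W), 3(W); every one is W ⇒ L
n=9: can move to 7, which is L ⇒ W
n=10: can move to 8, which is L ⇒ W
n=11: moves to 9(W), 6(W); every one is W ⇒ L
n=12: can move to 7, which is L ⇒ W
n=13: can move to 11, which is L ⇒ W
n=14: moves to 12(W), 9(W); every one is W ⇒ L
n=15: moves to 13(W), 10(W); every one is W ⇒ L
n=16: can move to 14, which is L ⇒ W
n=17: can move to 15, which is L ⇒ W
n=18: moves to 16(W), 13(W); every one is W ⇒ L

18: L, 17: W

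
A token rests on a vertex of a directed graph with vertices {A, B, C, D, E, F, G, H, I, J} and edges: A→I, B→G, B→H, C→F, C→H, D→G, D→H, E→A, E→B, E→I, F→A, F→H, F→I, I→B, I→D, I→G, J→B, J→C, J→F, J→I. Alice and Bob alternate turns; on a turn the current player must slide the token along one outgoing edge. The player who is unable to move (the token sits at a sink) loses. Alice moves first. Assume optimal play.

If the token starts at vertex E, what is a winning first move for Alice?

Move to A.

Compute win/loss labels from the base case upward. A position with no move is L. Any other position is W if it can reach an L in one move, else L.
Every edge goes from a vertex to one that appears earlier in the order G, H, B, D, I, A, E, F, C, J, so processing vertices in that order labels each vertex after all of its successors.
G: no outgoing edge → L
H: no outgoing edge → L
B: reaches L-position H → W
D: reaches L-position H → W
I: reaches L-position G → W
A: only reaches I(W), which is W → L
E: reaches L-position A → W
F: reaches L-position A → W
C: reaches L-position H → W
J: only reaches C(W), F(W), I(W), B(W), all W → L
From E, the L positions reachable in one move are: A.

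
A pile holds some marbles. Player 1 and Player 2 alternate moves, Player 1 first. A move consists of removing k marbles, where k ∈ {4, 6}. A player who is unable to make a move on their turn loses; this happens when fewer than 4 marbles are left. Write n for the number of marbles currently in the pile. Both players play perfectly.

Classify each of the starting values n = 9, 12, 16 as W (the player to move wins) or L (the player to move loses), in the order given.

9: W, 12: L, 16: W

Use the standard recursion: the mover loses at a terminal position; elsewhere, the mover wins exactly when some move hands the opponent an L position.
n=0: no move → L
n=1: no move → L
n=2: no move → L
n=3: no move → L
n=4: →0(L), so W
n=5: →1(L), so W
n=6: →2(L), so W
n=7: →3(L), so W
n=8: →2(L), so W
n=9: →3(L), so W
n=10: →6(W), 4(W) — all W, so L
n=11: →7(W), 5(W) — all W, so L
n=12: →8(W), 6(W) — all W, so L
n=13: →9(W), 7(W) — all W, so L
n=14: →10(L), so W
n=15: →11(L), so W
n=16: →12(L), so W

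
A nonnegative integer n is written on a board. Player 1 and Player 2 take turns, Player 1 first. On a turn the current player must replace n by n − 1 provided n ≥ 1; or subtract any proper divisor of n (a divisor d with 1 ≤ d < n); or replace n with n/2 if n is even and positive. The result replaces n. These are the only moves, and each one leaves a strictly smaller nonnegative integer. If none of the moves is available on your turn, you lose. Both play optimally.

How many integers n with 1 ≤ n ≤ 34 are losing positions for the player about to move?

16

Use the standard recursion: the mover loses at a terminal position; elsewhere, the mover wins exactly when some move hands the opponent an L position.
n=0: no move → L
n=1: →0(L), so W
n=2: →1(W) only, which is W, so L
n=3: →2(L), so W
n=4: →2(L), so W
n=5: →4(W) only, which is W, so L
n=6: →5(L), so W
n=7: →6(W) only, which is W, so L
n=8: →7(L), so W
n=9: →6(W), 8(W) — all W, so L
n=10: →5(L), so W
n=11: →10(W) only, which is W, so L
n=12: →9(L), so W
n=13: →12(W) only, which is W, so L
n=14: →7(L), so W
n=15: →10(W), 12(W), 14(W) — all W, so L
n=16: →15(L), so W
n=17: →16(W) only, which is W, so L
n=18: →9(L), so W
n=19: →18(W) only, which is W, so L
n=20: →15(L), so W
n=21: →14(W), 18(W), 20(W) — all W, so L
n=22: →11(L), so W
n=23: →22(W) only, which is W, so L
n=24: →21(L), so W
n=25: →20(W), 24(W) — all W, so L
n=26: →13(L), so W
n=27: →18(W), 24(W), 26(W) — all W, so L
n=28: →21(L), so W
n=29: →28(W) only, which is W, so L
n=30: →15(L), so W
n=31: →30(W) only, which is W, so L
n=32: →31(L), so W
n=33: →22(W), 30(W), 32(W) — all W, so L
n=34: →17(L), so W
L entries with 1 ≤ n ≤ 34 (n=0 is outside the asked range and is not counted): n = 2, 5, 7, 9, 11, 13, 15, 17, 19, 21, 23, 25, 27, 29, 31, 33; that makes 16.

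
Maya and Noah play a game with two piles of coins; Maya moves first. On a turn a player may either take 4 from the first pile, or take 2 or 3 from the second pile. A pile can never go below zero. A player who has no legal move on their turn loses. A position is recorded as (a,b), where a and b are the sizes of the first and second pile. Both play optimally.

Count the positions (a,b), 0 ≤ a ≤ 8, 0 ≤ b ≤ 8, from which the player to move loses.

Positions with no move are L. A position that does have a move is losing for the player to move precisely when every available move leads to a winning position for the opponent. Fill in the labels:
Every move lowers a or b (never raises either), so fill the grid row by row in increasing a, and left to right within a row: each cell's successors are then already labelled.
      b=0  b=1  b=2  b=3  b=4  b=5  b=6  b=7  b=8
a=0:    L    L    W    W    W    L    L    W    W
a=1:    L    L    W    W    W    L    L    W    W
a=2:    L    L    W    W    W    L    L    W    W
a=3:    L    L    W    W    W    L    L    W    W
a=4:    W    W    L    L    W    W    W    L    L
a=5:    W    W    L    L    W    W    W    L    L
a=6:    W    W    L    L    W    W    W    L    L
a=7:    W    W    L    L    W    W    W    L    L
a=8:    L    L    W    W    W    L    L    W    W
Cells with no legal move (terminal, hence L): (0,0), (0,1), (1,0), (1,1), (2,0), (2,1), (3,0), (3,1).
The remaining L cells, each justified by listing all of its moves:
(0,5): L (options (0,3)(W), (0,2)(W) are all W)
(0,6): L (options (0,4)(W), (0,3)(W) are all W)
(1,5): L (options (1,3)(W), (1,2)(W) are all W)
(1,6): L (options (1,4)(W), (1,3)(W) are all W)
(2,5): L (options (2,3)(W), (2,2)(W) are all W)
(2,6): L (options (2,4)(W), (2,3)(W) are all W)
(3,5): L (options (3,3)(W), (3,2)(W) are all W)
(3,6): L (options (3,4)(W), (3,3)(W) are all W)
(4,2): L (options (0,2)(W), (4,0)(W) are all W)
(4,3): L (options (0,3)(W), (4,1)(W), (4,0)(W) are all W)
(4,7): L (options (0,7)(W), (4,5)(W), (4,4)(W) are all W)
(4,8): L (options (0,8)(W), (4,6)(W), (4,5)(W) are all W)
(5,2): L (options (1,2)(W), (5,0)(W) are all W)
(5,3): L (options (1,3)(W), (5,1)(W), (5,0)(W) are all W)
(5,7): L (options (1,7)(W), (5,5)(W), (5,4)(W) are all W)
(5,8): L (options (1,8)(W), (5,6)(W), (5,5)(W) are all W)
(6,2): L (options (2,2)(W), (6,0)(W) are all W)
(6,3): L (options (2,3)(W), (6,1)(W), (6,0)(W) are all W)
(6,7): L (options (2,7)(W), (6,5)(W), (6,4)(W) are all W)
(6,8): L (options (2,8)(W), (6,6)(W), (6,5)(W) are all W)
(7,2): L (options (3,2)(W), (7,0)(W) are all W)
(7,3): L (options (3,3)(W), (7,1)(W), (7,0)(W) are all W)
(7,7): L (options (3,7)(W), (7,5)(W), (7,4)(W) are all W)
(7,8): L (options (3,8)(W), (7,6)(W), (7,5)(W) are all W)
(8,0): L (sole option (4,0)(W) is W)
(8,1): L (sole option (4,1)(W) is W)
(8,5): L (options (4,5)(W), (8,3)(W), (8,2)(W) are all W)
(8,6): L (options (4,6)(W), (8,4)(W), (8,3)(W) are all W)
Every other cell has at least one move into one of the L cells above, so it is W.
L cells per row: a=0: 4, a=1: 4, a=2: 4, a=3: 4, a=4: 4, a=5: 4, a=6: 4, a=7: 4, a=8: 4; total 36.

36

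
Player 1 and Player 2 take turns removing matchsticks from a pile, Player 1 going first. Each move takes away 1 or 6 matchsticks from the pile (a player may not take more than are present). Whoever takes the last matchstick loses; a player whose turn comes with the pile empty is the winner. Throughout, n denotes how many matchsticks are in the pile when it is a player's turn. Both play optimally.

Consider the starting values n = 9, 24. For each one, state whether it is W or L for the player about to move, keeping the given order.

9: W, 24: L

Build the W/L table. Terminal = W. A non-terminal position is W if it has a move to some L; otherwise it is L.
n=0: no move; the opponent has just taken the last matchstick and therefore loses → W
n=1: →0(W) only, which is W, so L
n=2: →1(L), so W
n=3: →2(W) only, which is W, so L
n=4: →3(L), so W
n=5: →4(W) only, which is W, so L
n=6: →5(L), so W
n=7: →1(L), so W
n=8: →7(W), 2(W) — all W, so L
n=9: →8(L), so W
n=10: →9(W), 4(W) — all W, so L
n=11: →10(L), so W
n=12: →11(W), 6(W) — all W, so L
n=13: →12(L), so W
n=14: →8(L), so W
n=15: →14(W), 9(W) — all W, so L
n=16: →15(L), so W
n=17: →16(W), 11(W) — all W, so L
n=18: →17(L), so W
n=19: →18(W), 13(W) — all W, so L
n=20: →19(L), so W
n=21: →15(L), so W
n=22: →21(W), 16(W) — all W, so L
n=23: →22(L), so W
n=24: →23(W), 18(W) — all W, so L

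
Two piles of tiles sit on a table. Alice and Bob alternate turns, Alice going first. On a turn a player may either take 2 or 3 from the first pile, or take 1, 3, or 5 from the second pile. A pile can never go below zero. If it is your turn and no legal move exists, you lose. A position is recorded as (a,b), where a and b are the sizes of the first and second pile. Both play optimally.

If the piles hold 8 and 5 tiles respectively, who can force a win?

Bob wins.

Label each position W (a win for the player to move) or L (a loss). A position with no legal move is L; any other position is W exactly when some move reaches an L, and L when every move reaches a W.
No move ever increases a pile, so every position that can arise here has a ≤ 8 and b ≤ 5; it is enough to label the cells with 0 ≤ a ≤ 8 and 0 ≤ b ≤ 5.
Every move lowers a or b (never raises either), so fill the grid row by row in increasing a, and left to right within a row: each cell's successors are then already labelled.
      b=0  b=1  b=2  b=3  b=4  b=5
a=0:    L    W    L    W    L    W
a=1:    L    W    L    W    L    W
a=2:    W    L    W    L    W    L
a=3:    W    L    W    L    W    L
a=4:    W    W    W    W    W    W
a=5:    L    W    L    W    L    W
a=6:    L    W    L    W    L    W
a=7:    W    L    W    L    W    L
a=8:    W    L    W    L    W    L
Cells with no legal move (terminal, hence L): (0,0), (1,0).
The remaining L cells, each justified by listing all of its moves:
(0,2): the only move is to (0,1)(W), a W ⇒ L
(0,4): moves to (0,3)(W), (0,1)(W); every one is W ⇒ L
(1,2): the only move is to (1,1)(W), a W ⇒ L
(1,4): moves to (1,3)(W), (1,1)(W); every one is W ⇒ L
(2,1): moves to (0,1)(W), (2,0)(W); every one is W ⇒ L
(2,3): moves to (0,3)(W), (2,2)(W), (2,0)(W); every one is W ⇒ L
(2,5): moves to (0,5)(W), (2,4)(W), (2,2)(W), (2,0)(W); every one is W ⇒ L
(3,1): moves to (1,1)(W), (0,1)(W), (3,0)(W); every one is W ⇒ L
(3,3): moves to (1,3)(W), (0,3)(W), (3,2)(W), (3,0)(W); every one is W ⇒ L
(3,5): moves to (1,5)(W), (0,5)(W), (3,4)(W), (3,2)(W), (3,0)(W); every one is W ⇒ L
(5,0): moves to (3,0)(W), (2,0)(W); every one is W ⇒ L
(5,2): moves to (3,2)(W), (2,2)(W), (5,1)(W); every one is W ⇒ L
(5,4): moves to (3,4)(W), (2,4)(W), (5,3)(W), (5,1)(W); every one is W ⇒ L
(6,0): moves to (4,0)(W), (3,0)(W); every one is W ⇒ L
(6,2): moves to (4,2)(W), (3,2)(W), (6,1)(W); every one is W ⇒ L
(6,4): moves to (4,4)(W), (3,4)(W), (6,3)(W), (6,1)(W); every one is W ⇒ L
(7,1): moves to (5,1)(W), (4,1)(W), (7,0)(W); every one is W ⇒ L
(7,3): moves to (5,3)(W), (4,3)(W), (7,2)(W), (7,0)(W); every one is W ⇒ L
(7,5): moves to (5,5)(W), (4,5)(W), (7,4)(W), (7,2)(W), (7,0)(W); every one is W ⇒ L
(8,1): moves to (6,1)(W), (5,1)(W), (8,0)(W); every one is W ⇒ L
(8,3): moves to (6,3)(W), (5,3)(W), (8,2)(W), (8,0)(W); every one is W ⇒ L
(8,5): moves to (6,5)(W), (5,5)(W), (8,4)(W), (8,2)(W), (8,0)(W); every one is W ⇒ L
Every other cell has at least one move into one of the L cells above, so it is W.
The starting position (8,5) is L: whatever Alice does, the opponent receives a W position.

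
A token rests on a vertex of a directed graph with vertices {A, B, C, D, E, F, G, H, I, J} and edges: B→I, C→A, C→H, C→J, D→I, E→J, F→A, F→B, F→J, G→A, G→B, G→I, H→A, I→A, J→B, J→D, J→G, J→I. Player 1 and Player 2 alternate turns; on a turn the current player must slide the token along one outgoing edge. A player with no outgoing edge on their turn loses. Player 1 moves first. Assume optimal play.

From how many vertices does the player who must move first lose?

4

Build the W/L table. Terminal = L. A non-terminal position is W if it has a move to some L; otherwise it is L.
Every edge goes from a vertex to one that appears earlier in the order A, I, B, G, D, J, E, F, H, C, so processing vertices in that order labels each vertex after all of its successors.
A: no outgoing edge → L
I: reaches L-position A → W
B: only reaches I(W), which is W → L
G: reaches L-position B → W
D: only reaches I(W), which is W → L
J: reaches L-position D → W
E: only reaches J(W), which is W → L
F: reaches L-position B → W
H: reaches L-position A → W
C: reaches L-position A → W
The L vertices are A, B, D, E; that is 4 in all.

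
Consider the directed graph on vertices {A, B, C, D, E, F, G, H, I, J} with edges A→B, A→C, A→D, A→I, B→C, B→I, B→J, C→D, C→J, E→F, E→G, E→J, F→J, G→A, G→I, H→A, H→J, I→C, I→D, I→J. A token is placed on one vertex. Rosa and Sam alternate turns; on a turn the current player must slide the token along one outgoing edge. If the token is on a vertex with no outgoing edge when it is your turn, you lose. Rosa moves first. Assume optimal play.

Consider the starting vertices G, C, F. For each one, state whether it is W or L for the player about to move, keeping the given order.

G: L, C: W, F: W

Compute win/loss labels from the base case upward. A position with no move is L. Any other position is W if it can reach an L in one move, else L.
Every edge goes from a vertex to one that appears earlier in the order D, J, C, I, B, A, F, H, G, E, so processing vertices in that order labels each vertex after all of its successors.
D: no outgoing edge → L
J: no outgoing edge → L
C: reaches L-position J → W
I: reaches L-position J → W
B: reaches L-position J → W
A: reaches L-position D → W
F: reaches L-position J → W
H: reaches L-position J → W
G: only reaches A(W), I(W), all W → L
E: reaches L-position G → W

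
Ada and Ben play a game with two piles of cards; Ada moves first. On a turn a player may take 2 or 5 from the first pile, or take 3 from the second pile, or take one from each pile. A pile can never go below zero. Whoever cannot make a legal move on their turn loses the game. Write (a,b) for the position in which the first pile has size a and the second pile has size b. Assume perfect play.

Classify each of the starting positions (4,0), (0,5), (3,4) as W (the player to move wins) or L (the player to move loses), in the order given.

Label each position W (a win for the player to move) or L (a loss). A position with no legal move is L; any other position is W exactly when some move reaches an L, and L when every move reaches a W.
No move ever increases a pile, so every position that can arise here has a ≤ 4 and b ≤ 5; it is enough to label the cells with 0 ≤ a ≤ 4 and 0 ≤ b ≤ 5.
Every move lowers a or b (never raises either), so fill the grid row by row in increasing a, and left to right within a row: each cell's successors are then already labelled.
      b=0  b=1  b=2  b=3  b=4  b=5
a=0:    L    L    L    W    W    W
a=1:    L    W    W    W    L    L
a=2:    W    W    W    L    L    W
a=3:    W    L    L    L    W    W
a=4:    L    L    W    W    W    L
Cells with no legal move (terminal, hence L): (0,0), (0,1), (0,2), (1,0).
The remaining L cells, each justified by listing all of its moves:
(1,4): only reaches (1,1)(W), (0,3)(W), all W → L
(1,5): only reaches (1,2)(W), (0,4)(W), all W → L
(2,3): only reaches (0,3)(W), (2,0)(W), (1,2)(W), all W → L
(2,4): only reaches (0,4)(W), (2,1)(W), (1,3)(W), all W → L
(3,1): only reaches (1,1)(W), (2,0)(W), all W → L
(3,2): only reaches (1,2)(W), (2,1)(W), all W → L
(3,3): only reaches (1,3)(W), (3,0)(W), (2,2)(W), all W → L
(4,0): only reaches (2,0)(W), which is W → L
(4,1): only reaches (2,1)(W), (3,0)(W), all W → L
(4,5): only reaches (2,5)(W), (4,2)(W), (3,4)(W), all W → L
Every other cell has at least one move into one of the L cells above, so it is W.
(4,0): one of the L cells justified above, so L
(0,5): the move to (0,2) reaches an L cell, so W
(3,4): the move to (1,4) reaches an L cell, so W

(4,0): L, (0,5): W, (3,4): W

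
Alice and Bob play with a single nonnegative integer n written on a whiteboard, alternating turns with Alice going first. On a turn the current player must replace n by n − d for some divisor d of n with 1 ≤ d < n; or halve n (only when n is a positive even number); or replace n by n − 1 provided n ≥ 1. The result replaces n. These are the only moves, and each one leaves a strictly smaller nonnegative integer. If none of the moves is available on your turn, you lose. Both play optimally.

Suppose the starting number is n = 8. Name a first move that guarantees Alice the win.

Positions with no move are L. A position that does have a move is losing for the player to move precisely when every available move leads to a winning position for the opponent. Fill in the labels:
n=0: no move → L
n=1: can move to 0, which is L ⇒ W
n=2: the only move is to 1(W), a W ⇒ L
n=3: can move to 2, which is L ⇒ W
n=4: can move to 2, which is L ⇒ W
n=5: the only move is to 4(W), a W ⇒ L
n=6: can move to 5, which is L ⇒ W
n=7: the only move is to 6(W), a W ⇒ L
n=8: can move to 7, which is L ⇒ W
From 8, the L positions reachable in one move are: 7.

Move to 7.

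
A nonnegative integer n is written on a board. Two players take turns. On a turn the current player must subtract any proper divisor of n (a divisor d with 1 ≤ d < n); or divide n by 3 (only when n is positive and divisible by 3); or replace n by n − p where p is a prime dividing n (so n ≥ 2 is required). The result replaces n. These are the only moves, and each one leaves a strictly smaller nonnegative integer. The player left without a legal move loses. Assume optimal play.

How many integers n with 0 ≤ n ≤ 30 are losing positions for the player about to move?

Use the standard recursion: the mover loses at a terminal position; elsewhere, the mover wins exactly when some move hands the opponent an L position.
n=0: no move → L
n=1: no move → L
n=2: can move to 0, which is L ⇒ W
n=3: can move to 0, which is L ⇒ W
n=4: moves to 2(W), 3(W); every one is W ⇒ L
n=5: can move to 0, which is L ⇒ W
n=6: can move to 4, which is L ⇒ W
n=7: can move to 0, which is L ⇒ W
n=8: can move to 4, which is L ⇒ W
n=9: moves to 3(W), 6(W), 8(W); every one is W ⇒ L
n=10: can move to 9, which is L ⇒ W
n=11: can move to 0, which is L ⇒ W
n=12: can move to 4, which is L ⇒ W
n=13: can move to 0, which is L ⇒ W
n=14: moves to 7(W), 12(W), 13(W); every one is W ⇒ L
n=15: can move to 14, which is L ⇒ W
n=16: can move to 14, which is L ⇒ W
n=17: can move to 0, which is L ⇒ W
n=18: can move to 9, which is L ⇒ W
n=19: can move to 0, which is L ⇒ W
n=20: moves to 10(W), 15(W), 16(W), 18(W), 19(W); every one is W ⇒ L
n=21: can move to 14, which is L ⇒ W
n=22: can move to 20, which is L ⇒ W
n=23: can move to 0, which is L ⇒ W
n=24: can move to 20, which is L ⇒ W
n=25: can move to 20, which is L ⇒ W
n=26: moves to 13(W), 24(W), 25(W); every one is W ⇒ L
n=27: can move to 9, which is L ⇒ W
n=28: can move to 14, which is L ⇒ W
n=29: can move to 0, which is L ⇒ W
n=30: can move to 20, which is L ⇒ W
L entries with 0 ≤ n ≤ 30: n = 0, 1, 4, 9, 14, 20, 26; that makes 7.

7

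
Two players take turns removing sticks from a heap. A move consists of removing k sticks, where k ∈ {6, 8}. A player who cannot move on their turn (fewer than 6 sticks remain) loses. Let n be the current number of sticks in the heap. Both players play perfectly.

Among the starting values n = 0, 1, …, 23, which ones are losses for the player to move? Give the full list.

Compute win/loss labels from the base case upward. A position with no move is L. Any other position is W if it can reach an L in one move, else L.
n=0: no move → L
n=1: no move → L
n=2: no move → L
n=3: no move → L
n=4: no move → L
n=5: no move → L
n=6: →0(L), so W
n=7: →1(L), so W
n=8: →2(L), so W
n=9: →3(L), so W
n=10: →4(L), so W
n=11: →5(L), so W
n=12: →4(L), so W
n=13: →5(L), so W
n=14: →8(W), 6(W) — all W, so L
n=15: →9(W), 7(W) — all W, so L
n=16: →10(W), 8(W) — all W, so L
n=17: →11(W), 9(W) — all W, so L
n=18: →12(W), 10(W) — all W, so L
n=19: →13(W), 11(W) — all W, so L
n=20: →14(L), so W
n=21: →15(L), so W
n=22: →16(L), so W
n=23: →17(L), so W
The losing starting values of n are exactly the entries labelled L in this table (12 of them).

0, 1, 2, 3, 4, 5, 14, 15, 16, 17, 18, 19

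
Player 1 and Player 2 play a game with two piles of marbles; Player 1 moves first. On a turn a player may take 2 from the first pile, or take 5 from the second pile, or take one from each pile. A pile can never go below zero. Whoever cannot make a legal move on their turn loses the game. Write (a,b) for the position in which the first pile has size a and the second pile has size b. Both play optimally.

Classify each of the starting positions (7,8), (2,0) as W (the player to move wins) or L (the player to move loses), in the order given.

Compute win/loss labels from the base case upward. A position with no move is L. Any other position is W if it can reach an L in one move, else L.
No move ever increases a pile, so every position that can arise here has a ≤ 7 and b ≤ 8; it is enough to label the cells with 0 ≤ a ≤ 7 and 0 ≤ b ≤ 8.
Every move lowers a or b (never raises either), so fill the grid row by row in increasing a, and left to right within a row: each cell's successors are then already labelled.
      b=0  b=1  b=2  b=3  b=4  b=5  b=6  b=7  b=8
a=0:    L    L    L    L    L    W    W    W    W
a=1:    L    W    W    W    W    W    L    L    L
a=2:    W    W    W    W    W    L    L    W    W
a=3:    W    L    L    L    L    L    W    W    W
a=4:    L    L    W    W    W    W    W    L    L
a=5:    L    W    W    W    W    W    L    L    W
a=6:    W    W    L    L    L    L    L    W    W
a=7:    W    L    L    W    W    W    W    W    L
Cells with no legal move (terminal, hence L): (0,0), (0,1), (0,2), (0,3), (0,4), (1,0).
The remaining L cells, each justified by listing all of its moves:
(1,6): only reaches (1,1)(W), (0,5)(W), all W → L
(1,7): only reaches (1,2)(W), (0,6)(W), all W → L
(1,8): only reaches (1,3)(W), (0,7)(W), all W → L
(2,5): only reaches (0,5)(W), (2,0)(W), (1,4)(W), all W → L
(2,6): only reaches (0,6)(W), (2,1)(W), (1,5)(W), all W → L
(3,1): only reaches (1,1)(W), (2,0)(W), all W → L
(3,2): only reaches (1,2)(W), (2,1)(W), all W → L
(3,3): only reaches (1,3)(W), (2,2)(W), all W → L
(3,4): only reaches (1,4)(W), (2,3)(W), all W → L
(3,5): only reaches (1,5)(W), (3,0)(W), (2,4)(W), all W → L
(4,0): only reaches (2,0)(W), which is W → L
(4,1): only reaches (2,1)(W), (3,0)(W), all W → L
(4,7): only reaches (2,7)(W), (4,2)(W), (3,6)(W), all W → L
(4,8): only reaches (2,8)(W), (4,3)(W), (3,7)(W), all W → L
(5,0): only reaches (3,0)(W), which is W → L
(5,6): only reaches (3,6)(W), (5,1)(W), (4,5)(W), all W → L
(5,7): only reaches (3,7)(W), (5,2)(W), (4,6)(W), all W → L
(6,2): only reaches (4,2)(W), (5,1)(W), all W → L
(6,3): only reaches (4,3)(W), (5,2)(W), all W → L
(6,4): only reaches (4,4)(W), (5,3)(W), all W → L
(6,5): only reaches (4,5)(W), (6,0)(W), (5,4)(W), all W → L
(6,6): only reaches (4,6)(W), (6,1)(W), (5,5)(W), all W → L
(7,1): only reaches (5,1)(W), (6,0)(W), all W → L
(7,2): only reaches (5,2)(W), (6,1)(W), all W → L
(7,8): only reaches (5,8)(W), (7,3)(W), (6,7)(W), all W → L
Every other cell has at least one move into one of the L cells above, so it is W.
(7,8): one of the L cells justified above, so L
(2,0): the move to (0,0) reaches an L cell, so W

(7,8): L, (2,0): W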